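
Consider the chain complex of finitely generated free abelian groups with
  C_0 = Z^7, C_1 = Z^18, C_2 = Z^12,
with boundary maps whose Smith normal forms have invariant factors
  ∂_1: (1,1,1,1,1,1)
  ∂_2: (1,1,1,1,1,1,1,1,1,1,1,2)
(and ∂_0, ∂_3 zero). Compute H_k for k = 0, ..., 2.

H_0 = Z,  H_1 = Z/2,  H_2 = 0.

H_0: b_0 = 7 − 0 − 6 = 1; torsion from ∂_1 factors > 1: none. So H_0 = Z.
H_1: b_1 = 18 − 6 − 12 = 0; torsion from ∂_2 factors > 1: [2]. So H_1 = Z/2.
H_2: b_2 = 12 − 12 − 0 = 0; torsion from ∂_3 factors > 1: none. So H_2 = 0.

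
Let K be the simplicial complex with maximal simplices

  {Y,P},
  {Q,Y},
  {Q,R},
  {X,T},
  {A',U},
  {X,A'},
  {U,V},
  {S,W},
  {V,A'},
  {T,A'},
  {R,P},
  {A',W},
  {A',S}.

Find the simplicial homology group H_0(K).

H_0 ≅ Z^2.

We work with the vertex ordering P < Q < R < S < T < U < V < W < X < Y < A'. The simplices of K, each written with vertices in increasing order, are:

  0-simplices (11): [P], [Q], [R], [S], [T], [U], [V], [W], [X], [Y], [A']
  1-simplices (13): [P,R], [P,Y], [Q,R], [Q,Y], [S,W], [S,A'], [T,X], [T,A'], [U,V], [U,A'], [V,A'], [W,A'], [X,A']

so the chain groups are C_0 ≅ Z^11, C_1 ≅ Z^13.

The boundary map ∂_1: C_1 → C_0 sends each edge [p,q] (with p < q) to q − p. For instance
  ∂[T,X] = [X] − [T].
The 11×13 boundary matrix has rank 9 and Smith normal form diag(1,1,1,1,1,1,1,1,1).

Reading off H_k = ker ∂_k / im ∂_{k+1}:

  H_0: rank C_0 − rank ∂_1 = 11 − 9 = 2, and the invariant factors of ∂_1 are all 1, so H_0 = Z^2.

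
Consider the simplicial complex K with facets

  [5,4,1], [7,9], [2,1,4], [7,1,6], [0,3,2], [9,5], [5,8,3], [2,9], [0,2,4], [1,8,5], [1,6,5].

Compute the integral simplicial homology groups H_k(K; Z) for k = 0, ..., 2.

K has 10 vertices, 20 edges, 8 triangles.
rank ∂_0 = 0, rank ∂_1 = 9 ⇒ b_0 = 10 − 0 − 9 = 1; all invariant factors of ∂_1 are 1 so no torsion. So H_0 = Z.
rank ∂_1 = 9, rank ∂_2 = 8 ⇒ b_1 = 20 − 9 − 8 = 3; all invariant factors of ∂_2 are 1 so no torsion. So H_1 = Z^3.
rank ∂_2 = 8, rank ∂_3 = 0 ⇒ b_2 = 8 − 8 − 0 = 0. So H_2 = 0.

H_0 ≅ Z,  H_1 ≅ Z^3,  H_2 = 0.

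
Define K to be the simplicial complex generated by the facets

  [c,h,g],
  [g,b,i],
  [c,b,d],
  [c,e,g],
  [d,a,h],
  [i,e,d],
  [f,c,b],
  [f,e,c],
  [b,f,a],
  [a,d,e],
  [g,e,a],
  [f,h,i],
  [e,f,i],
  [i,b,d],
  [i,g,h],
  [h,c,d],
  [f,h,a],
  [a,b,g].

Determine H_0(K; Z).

H_0 = Z.

Take the total order a < b < c < d < e < f < g < h < i on the vertex set. Then K (dimension 2) consists of the simplices:

  0-simplices (9): a, b, c, d, e, f, g, h, i
  1-simplices (27): ab, ad, ae, af, ag, ah, bc, bd, bf, bg, bi, cd, ce, cf, cg, ch, de, dh, di, ef, eg, ei, fh, fi, gh, gi, hi
  2-simplices (18): abf, abg, ade, adh, aeg, afh, bcd, bcf, bdi, bgi, cdh, cef, ceg, cgh, dei, efi, fhi, ghi

giving chain groups C_0 ≅ Z^9, C_1 ≅ Z^27, C_2 ≅ Z^18.

∂_1: C_1 → C_0 sends each edge [p,q] (with p < q) to q − p.
This gives a 9×27 integer matrix of rank 8; reducing to Smith normal form yields diagonal entries (1,1,1,1,1,1,1,1).

∂_2: C_2 → C_1 acts by ∂[p,q,r] = [q,r] − [p,r] + [p,q]. For instance
  ∂ceg = eg − cg + ce,
  ∂dei = ei − di + de.
As a 27×18 matrix over Z this has rank 17, with invariant factors (1,1,1,1,1,1,1,1,1,1,1,1,1,1,1,1,1).

From H_k ≅ ker(∂_k) / im(∂_{k+1}) we obtain:

  H_0: rank C_0 − rank ∂_1 = 9 − 8 = 1, and the invariant factors of ∂_1 are all 1, so H_0 ≅ Z.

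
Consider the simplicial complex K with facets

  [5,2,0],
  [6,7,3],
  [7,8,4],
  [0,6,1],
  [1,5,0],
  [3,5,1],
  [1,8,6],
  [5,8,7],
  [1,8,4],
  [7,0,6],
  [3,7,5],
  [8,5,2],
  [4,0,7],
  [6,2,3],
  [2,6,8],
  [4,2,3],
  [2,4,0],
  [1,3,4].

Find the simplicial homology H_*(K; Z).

Take the total order 0 < 1 < 2 < 3 < 4 < 5 < 6 < 7 < 8 on the vertex set. Then K (dimension 2) consists of the simplices:

  0-simplices (9): [0], [1], [2], [3], [4], [5], [6], [7], [8]
  1-simplices (27): (27 of them)
  2-simplices (18): [0,1,5], [0,1,6], [0,2,4], [0,2,5], [0,4,7], [0,6,7], [1,3,4], [1,3,5], [1,4,8], [1,6,8], [2,3,4], [2,3,6], [2,5,8], [2,6,8], [3,5,7], [3,6,7], [4,7,8], [5,7,8]

so the chain groups are C_0 ≅ Z^9, C_1 ≅ Z^27, C_2 ≅ Z^18.

∂_1: C_1 → C_0 maps an edge to its endpoints' difference, ∂[p,q] = q − p. For instance
  ∂[1,6] = [6] − [1].
The 9×27 boundary matrix has rank 8 and Smith normal form diag(1,1,1,1,1,1,1,1).

The boundary map ∂_2: C_2 → C_1 maps a triangle to the signed sum of its edges. For instance
  ∂[0,1,6] = [1,6] − [0,6] + [0,1],
  ∂[2,6,8] = [6,8] − [2,8] + [2,6].
This gives a 27×18 integer matrix of rank 17; reducing to Smith normal form yields diagonal entries (1,1,1,1,1,1,1,1,1,1,1,1,1,1,1,1,1).

Reading off H_k = ker ∂_k / im ∂_{k+1}:

  H_0: rank C_0 − rank ∂_1 = 9 − 8 = 1, and the invariant factors of ∂_1 are all 1, so H_0 = Z.
  H_1: rank ker ∂_1 − rank ∂_2 = (27 − 8) − 17 = 2, and the invariant factors of ∂_2 are all 1, so H_1 = Z^2.
  H_2: rank ker ∂_2 − rank ∂_3 = (18 − 17) − 0 = 1, and there is no ∂_3, so H_2 = Z.

As a check, the Euler characteristic is 9 − 27 + 18 = 0, which agrees with 1 − 2 + 1 = 0.

H_0 ≅ Z,  H_1 ≅ Z^2,  H_2 ≅ Z.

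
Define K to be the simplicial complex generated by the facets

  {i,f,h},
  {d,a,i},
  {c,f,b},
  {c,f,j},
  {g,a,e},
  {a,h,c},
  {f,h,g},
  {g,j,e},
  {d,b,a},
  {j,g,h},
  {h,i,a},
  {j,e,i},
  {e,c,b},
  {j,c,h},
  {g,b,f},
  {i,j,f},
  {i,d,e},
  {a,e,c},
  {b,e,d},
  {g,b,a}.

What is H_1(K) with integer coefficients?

K has 10 vertices, 30 edges, 20 triangles.
rank ∂_1 = 9, rank ∂_2 = 20 ⇒ b_1 = 30 − 9 − 20 = 1; ∂_2 has invariant factor(s) [2] giving torsion. So H_1 = Z ⊕ Z/2.

H_1 ≅ Z ⊕ Z/2.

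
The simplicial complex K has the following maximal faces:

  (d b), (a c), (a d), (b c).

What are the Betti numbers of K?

b_0 = 1, b_1 = 1.

We work with the vertex ordering a < b < c < d. The simplices of K, each written with vertices in increasing order, are:

  0-simplices (4): a, b, c, d
  1-simplices (4): ac, ad, bc, bd

so the chain groups are C_0 ≅ Z^4, C_1 ≅ Z^4.

Boundary ∂_1: C_1 → C_0 is given by ∂[p,q] = [q] − [p].
As a 4×4 matrix over Z this has rank 3, with invariant factors (1,1,1).

Reading off H_k = ker ∂_k / im ∂_{k+1}:

  H_0: rank C_0 − rank ∂_1 = 4 − 3 = 1, and the invariant factors of ∂_1 are all 1, so H_0 ≅ Z.
  H_1: rank ker ∂_1 − rank ∂_2 = (4 − 3) − 0 = 1, and there is no ∂_2, so H_1 ≅ Z.

(K is a triangulation of the circle S^1.)

Hence the Betti numbers are b_0 = 1, b_1 = 1.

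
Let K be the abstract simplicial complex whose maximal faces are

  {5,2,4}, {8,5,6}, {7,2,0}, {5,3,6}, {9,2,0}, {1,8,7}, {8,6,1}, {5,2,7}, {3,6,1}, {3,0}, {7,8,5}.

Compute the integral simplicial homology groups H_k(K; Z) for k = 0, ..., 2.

H_0 ≅ Z,  H_1 ≅ Z,  H_2 = 0.

We work with the vertex ordering 0 < 1 < 2 < 3 < 4 < 5 < 6 < 7 < 8 < 9. The simplices of K, each written with vertices in increasing order, are:

  0-simplices (10): [0], [1], [2], [3], [4], [5], [6], [7], [8], [9]
  1-simplices (20): [0,2], [0,3], [0,7], [0,9], [1,3], [1,6], [1,7], [1,8], [2,4], [2,5], [2,7], [2,9], [3,5], [3,6], [4,5], [5,6], [5,7], [5,8], [6,8], [7,8]
  2-simplices (10): [0,2,7], [0,2,9], [1,3,6], [1,6,8], [1,7,8], [2,4,5], [2,5,7], [3,5,6], [5,6,8], [5,7,8]

Hence C_0 ≅ Z^10, C_1 ≅ Z^20, C_2 ≅ Z^10.

∂_1: C_1 → C_0 is given by ∂[p,q] = [q] − [p]. For instance
  ∂[2,7] = [7] − [2].
The 10×20 boundary matrix has rank 9 and Smith normal form diag(1,1,1,1,1,1,1,1,1).

Boundary ∂_2: C_2 → C_1 maps a triangle to the signed sum of its edges. For instance
  ∂[5,6,8] = [6,8] − [5,8] + [5,6],
  ∂[2,4,5] = [4,5] − [2,5] + [2,4].
The 20×10 boundary matrix has rank 10 and Smith normal form diag(1,1,1,1,1,1,1,1,1,1).

Computing H_k = (kernel of ∂_k) / (image of ∂_{k+1}):

  H_0: rank C_0 − rank ∂_1 = 10 − 9 = 1, and the invariant factors of ∂_1 are all 1, so H_0 ≅ Z.
  H_1: rank ker ∂_1 − rank ∂_2 = (20 − 9) − 10 = 1, and the invariant factors of ∂_2 are all 1, so H_1 ≅ Z.
  H_2: rank ker ∂_2 − rank ∂_3 = (10 − 10) − 0 = 0, and there is no ∂_3, so H_2 ≅ 0.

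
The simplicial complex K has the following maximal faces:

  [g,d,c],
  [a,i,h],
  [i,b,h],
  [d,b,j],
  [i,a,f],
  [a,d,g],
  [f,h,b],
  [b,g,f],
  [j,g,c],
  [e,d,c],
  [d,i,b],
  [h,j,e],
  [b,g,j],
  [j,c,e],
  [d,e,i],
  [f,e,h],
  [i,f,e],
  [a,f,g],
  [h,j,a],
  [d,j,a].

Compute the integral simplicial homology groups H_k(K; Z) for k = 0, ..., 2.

Order the vertices as a < b < c < d < e < f < g < h < i < j. Listing each simplex with vertices in this order, K has dimension 2 with simplices:

  0-simplices (10): a, b, c, d, e, f, g, h, i, j
  1-simplices (30): ad, af, ag, ah, ai, aj, bd, bf, bg, bh, bi, bj, cd, ce, cg, cj, de, dg, di, dj, ef, eh, ei, ej, fg, fh, fi, gj, hi, hj
  2-simplices (20): adg, adj, afg, afi, ahi, ahj, bdi, bdj, bfg, bfh, bgj, bhi, cde, cdg, cej, cgj, dei, efh, efi, ehj

so the chain groups are C_0 ≅ Z^10, C_1 ≅ Z^30, C_2 ≅ Z^20.

The boundary map ∂_1: C_1 → C_0 sends each edge [p,q] (with p < q) to q − p.
This gives a 10×30 integer matrix of rank 9; reducing to Smith normal form yields diagonal entries (1,1,1,1,1,1,1,1,1).

∂_2: C_2 → C_1 maps a triangle to the signed sum of its edges. For instance
  ∂ehj = hj − ej + eh,
  ∂bdj = dj − bj + bd.
As a 30×20 matrix over Z this has rank 20, with invariant factors (1,1,1,1,1,1,1,1,1,1,1,1,1,1,1,1,1,1,1,2).

From H_k ≅ ker(∂_k) / im(∂_{k+1}) we obtain:

  H_0: rank C_0 − rank ∂_1 = 10 − 9 = 1, and the invariant factors of ∂_1 are all 1, so H_0 = Z.
  H_1: rank ker ∂_1 − rank ∂_2 = (30 − 9) − 20 = 1, and ∂_2 has invariant factor 2 > 1, so H_1 = Z ⊕ Z/2Z.
  H_2: rank ker ∂_2 − rank ∂_3 = (20 − 20) − 0 = 0, and there is no ∂_3, so H_2 = 0.

H_0 = Z,  H_1 = Z ⊕ Z/2Z,  H_2 = 0.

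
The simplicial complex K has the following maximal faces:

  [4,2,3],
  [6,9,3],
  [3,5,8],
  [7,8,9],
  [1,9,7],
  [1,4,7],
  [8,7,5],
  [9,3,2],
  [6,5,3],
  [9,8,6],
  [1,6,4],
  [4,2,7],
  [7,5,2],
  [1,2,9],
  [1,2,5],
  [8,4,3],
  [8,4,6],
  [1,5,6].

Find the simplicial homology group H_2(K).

Fix the vertex order 1 < 2 < 3 < 4 < 5 < 6 < 7 < 8 < 9 and write every simplex with vertices in increasing order. Then dim K = 2 and the simplices of K are:

  0-simplices (9): [1], [2], [3], [4], [5], [6], [7], [8], [9]
  1-simplices (27): (27 of them)
  2-simplices (18): [1,2,5], [1,2,9], [1,4,6], [1,4,7], [1,5,6], [1,7,9], [2,3,4], [2,3,9], [2,4,7], [2,5,7], [3,4,8], [3,5,6], [3,5,8], [3,6,9], [4,6,8], [5,7,8], [6,8,9], [7,8,9]

Hence C_0 ≅ Z^9, C_1 ≅ Z^27, C_2 ≅ Z^18.

∂_1: C_1 → C_0 is given by ∂[p,q] = [q] − [p].
The resulting 9×27 matrix has rank 8, and its Smith normal form has invariant factors (1,1,1,1,1,1,1,1).

∂_2: C_2 → C_1 maps a triangle to the signed sum of its edges. For instance
  ∂[1,7,9] = [7,9] − [1,9] + [1,7],
  ∂[2,3,9] = [3,9] − [2,9] + [2,3].
This gives a 27×18 integer matrix of rank 18; reducing to Smith normal form yields diagonal entries (1,1,1,1,1,1,1,1,1,1,1,1,1,1,1,1,1,2).

Computing H_k = (kernel of ∂_k) / (image of ∂_{k+1}):

  H_2: rank ker ∂_2 − rank ∂_3 = (18 − 18) − 0 = 0, and there is no ∂_3, so H_2 ≅ 0.

(K is a triangulation of the Klein bottle.)

H_2 = 0.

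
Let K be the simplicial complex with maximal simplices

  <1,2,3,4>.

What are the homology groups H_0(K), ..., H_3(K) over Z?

H_0 = Z,  H_1 = 0,  H_2 = 0,  H_3 = 0.

We work with the vertex ordering 1 < 2 < 3 < 4. The simplices of K, each written with vertices in increasing order, are:

  0-simplices (4): [1], [2], [3], [4]
  1-simplices (6): [1,2], [1,3], [1,4], [2,3], [2,4], [3,4]
  2-simplices (4): [1,2,3], [1,2,4], [1,3,4], [2,3,4]
  3-simplices (1): [1,2,3,4]

Hence C_0 ≅ Z^4, C_1 ≅ Z^6, C_2 ≅ Z^4, C_3 ≅ Z^1.

Boundary ∂_1: C_1 → C_0 maps an edge to its endpoints' difference, ∂[p,q] = q − p. For instance
  ∂[3,4] = [4] − [3].
The 4×6 boundary matrix has rank 3 and Smith normal form diag(1,1,1).

Boundary ∂_2: C_2 → C_1 sends each 2-simplex [p,q,r] to [q,r] − [p,r] + [p,q]. For instance
  ∂[1,3,4] = [3,4] − [1,4] + [1,3],
  ∂[1,2,3] = [2,3] − [1,3] + [1,2].
This gives a 6×4 integer matrix of rank 3; reducing to Smith normal form yields diagonal entries (1,1,1).

∂_3: C_3 → C_2 sends each 3-simplex σ to the alternating sum Σ_i (−1)^i (σ with its i-th vertex removed). For instance
  ∂[1,2,3,4] = [2,3,4] − [1,3,4] + [1,2,4] − [1,2,3].
As a 4×1 matrix over Z this has rank 1, with invariant factors (1).

From H_k ≅ ker(∂_k) / im(∂_{k+1}) we obtain:

  H_0: rank C_0 − rank ∂_1 = 4 − 3 = 1, and the invariant factors of ∂_1 are all 1, so H_0 ≅ Z.
  H_1: rank ker ∂_1 − rank ∂_2 = (6 − 3) − 3 = 0, and the invariant factors of ∂_2 are all 1, so H_1 ≅ 0.
  H_2: rank ker ∂_2 − rank ∂_3 = (4 − 3) − 1 = 0, and the invariant factors of ∂_3 are all 1, so H_2 ≅ 0.
  H_3: rank ker ∂_3 − rank ∂_4 = (1 − 1) − 0 = 0, and there is no ∂_4, so H_3 ≅ 0.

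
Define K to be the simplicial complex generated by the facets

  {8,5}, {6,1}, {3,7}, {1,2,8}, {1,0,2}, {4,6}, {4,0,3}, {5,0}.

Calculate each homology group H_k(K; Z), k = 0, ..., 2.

H_0 = Z,  H_1 = Z^2,  H_2 = 0.

K has 9 vertices, 13 edges, 3 triangles.
rank ∂_0 = 0, rank ∂_1 = 8 ⇒ b_0 = 9 − 0 − 8 = 1; all invariant factors of ∂_1 are 1 so no torsion. So H_0 = Z.
rank ∂_1 = 8, rank ∂_2 = 3 ⇒ b_1 = 13 − 8 − 3 = 2; all invariant factors of ∂_2 are 1 so no torsion. So H_1 = Z^2.
rank ∂_2 = 3, rank ∂_3 = 0 ⇒ b_2 = 3 − 3 − 0 = 0. So H_2 = 0.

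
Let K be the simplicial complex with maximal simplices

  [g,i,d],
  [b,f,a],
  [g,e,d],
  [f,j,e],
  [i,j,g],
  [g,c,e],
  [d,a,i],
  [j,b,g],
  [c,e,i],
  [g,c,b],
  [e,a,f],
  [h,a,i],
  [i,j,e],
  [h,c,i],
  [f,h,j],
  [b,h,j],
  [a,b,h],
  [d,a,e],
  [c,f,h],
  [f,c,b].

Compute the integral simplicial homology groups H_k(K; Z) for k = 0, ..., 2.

Take the total order a < b < c < d < e < f < g < h < i < j on the vertex set. Then K (dimension 2) consists of the simplices:

  0-simplices (10): a, b, c, d, e, f, g, h, i, j
  1-simplices (30): ab, ad, ae, af, ah, ai, bc, bf, bg, bh, bj, ce, cf, cg, ch, ci, de, dg, di, ef, eg, ei, ej, fh, fj, gi, gj, hi, hj, ij
  2-simplices (20): abf, abh, ade, adi, aef, ahi, bcf, bcg, bgj, bhj, ceg, cei, cfh, chi, deg, dgi, efj, eij, fhj, gij

Hence C_0 ≅ Z^10, C_1 ≅ Z^30, C_2 ≅ Z^20.

∂_1: C_1 → C_0 is given by ∂[p,q] = [q] − [p].
The 10×30 boundary matrix has rank 9 and Smith normal form diag(1,1,1,1,1,1,1,1,1).

The boundary map ∂_2: C_2 → C_1 maps a triangle to the signed sum of its edges. For instance
  ∂bcg = cg − bg + bc,
  ∂deg = eg − dg + de.
The resulting 30×20 matrix has rank 20, and its Smith normal form has invariant factors (1,1,1,1,1,1,1,1,1,1,1,1,1,1,1,1,1,1,1,2).

Now H_k = ker ∂_k / im ∂_{k+1}, so:

  H_0: rank C_0 − rank ∂_1 = 10 − 9 = 1, and the invariant factors of ∂_1 are all 1, so H_0 = Z.
  H_1: rank ker ∂_1 − rank ∂_2 = (30 − 9) − 20 = 1, and ∂_2 has invariant factor 2 > 1, so H_1 = Z ⊕ Z/2Z.
  H_2: rank ker ∂_2 − rank ∂_3 = (20 − 20) − 0 = 0, and there is no ∂_3, so H_2 = 0.

H_0 = Z,  H_1 = Z ⊕ Z/2Z,  H_2 = 0.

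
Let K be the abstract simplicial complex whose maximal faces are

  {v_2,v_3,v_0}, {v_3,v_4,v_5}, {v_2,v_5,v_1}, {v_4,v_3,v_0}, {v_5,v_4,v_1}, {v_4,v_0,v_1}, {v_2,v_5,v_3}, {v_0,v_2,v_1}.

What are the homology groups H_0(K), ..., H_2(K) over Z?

H_0 ≅ Z,  H_1 = 0,  H_2 ≅ Z.

Take the total order v_0 < v_1 < v_2 < v_3 < v_4 < v_5 on the vertex set. Then K (dimension 2) consists of the simplices:

  0-simplices (6): [v_0], [v_1], [v_2], [v_3], [v_4], [v_5]
  1-simplices (12): [v_0,v_1], [v_0,v_2], [v_0,v_3], [v_0,v_4], [v_1,v_2], [v_1,v_4], [v_1,v_5], [v_2,v_3], [v_2,v_5], [v_3,v_4], [v_3,v_5], [v_4,v_5]
  2-simplices (8): [v_0,v_1,v_2], [v_0,v_1,v_4], [v_0,v_2,v_3], [v_0,v_3,v_4], [v_1,v_2,v_5], [v_1,v_4,v_5], [v_2,v_3,v_5], [v_3,v_4,v_5]

Hence C_0 ≅ Z^6, C_1 ≅ Z^12, C_2 ≅ Z^8.

The boundary map ∂_1: C_1 → C_0 is given by ∂[p,q] = [q] − [p]. For instance
  ∂[v_4,v_5] = [v_5] − [v_4].
The resulting 6×12 matrix has rank 5, and its Smith normal form has invariant factors (1,1,1,1,1).

∂_2: C_2 → C_1 maps a triangle to the signed sum of its edges. For instance
  ∂[v_1,v_4,v_5] = [v_4,v_5] − [v_1,v_5] + [v_1,v_4],
  ∂[v_2,v_3,v_5] = [v_3,v_5] − [v_2,v_5] + [v_2,v_3].
This gives a 12×8 integer matrix of rank 7; reducing to Smith normal form yields diagonal entries (1,1,1,1,1,1,1).

Reading off H_k = ker ∂_k / im ∂_{k+1}:

  H_0: rank C_0 − rank ∂_1 = 6 − 5 = 1, and the invariant factors of ∂_1 are all 1, so H_0 ≅ Z.
  H_1: rank ker ∂_1 − rank ∂_2 = (12 − 5) − 7 = 0, and the invariant factors of ∂_2 are all 1, so H_1 ≅ 0.
  H_2: rank ker ∂_2 − rank ∂_3 = (8 − 7) − 0 = 1, and there is no ∂_3, so H_2 ≅ Z.

(K is a triangulation of the 2-sphere S^2.)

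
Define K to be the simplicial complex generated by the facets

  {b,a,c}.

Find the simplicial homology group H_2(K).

H_2 = 0.

We work with the vertex ordering a < b < c. The simplices of K, each written with vertices in increasing order, are:

  0-simplices (3): a, b, c
  1-simplices (3): ab, ac, bc
  2-simplices (1): abc

giving chain groups C_0 ≅ Z^3, C_1 ≅ Z^3, C_2 ≅ Z^1.

∂_1: C_1 → C_0 is given by ∂[p,q] = [q] − [p]. For instance
  ∂ac = c − a.
As a 3×3 matrix over Z this has rank 2, with invariant factors (1,1).

The boundary map ∂_2: C_2 → C_1 sends each 2-simplex [p,q,r] to [q,r] − [p,r] + [p,q]. For instance
  ∂abc = bc − ac + ab.
As a 3×1 matrix over Z this has rank 1, with invariant factors (1).

Reading off H_k = ker ∂_k / im ∂_{k+1}:

  H_2: rank ker ∂_2 − rank ∂_3 = (1 − 1) − 0 = 0, and there is no ∂_3, so H_2 ≅ 0.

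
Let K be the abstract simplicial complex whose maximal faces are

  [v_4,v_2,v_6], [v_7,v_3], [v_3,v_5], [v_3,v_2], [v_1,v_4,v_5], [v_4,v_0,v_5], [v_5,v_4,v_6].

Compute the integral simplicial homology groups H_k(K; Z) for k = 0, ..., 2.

H_0 ≅ Z,  H_1 ≅ Z,  H_2 = 0.

We work with the vertex ordering v_0 < v_1 < v_2 < v_3 < v_4 < v_5 < v_6 < v_7. The simplices of K, each written with vertices in increasing order, are:

  0-simplices (8): [v_0], [v_1], [v_2], [v_3], [v_4], [v_5], [v_6], [v_7]
  1-simplices (12): [v_0,v_4], [v_0,v_5], [v_1,v_4], [v_1,v_5], [v_2,v_3], [v_2,v_4], [v_2,v_6], [v_3,v_5], [v_3,v_7], [v_4,v_5], [v_4,v_6], [v_5,v_6]
  2-simplices (4): [v_0,v_4,v_5], [v_1,v_4,v_5], [v_2,v_4,v_6], [v_4,v_5,v_6]

Hence C_0 ≅ Z^8, C_1 ≅ Z^12, C_2 ≅ Z^4.

Boundary ∂_1: C_1 → C_0 maps an edge to its endpoints' difference, ∂[p,q] = q − p. For instance
  ∂[v_5,v_6] = [v_6] − [v_5].
This gives a 8×12 integer matrix of rank 7; reducing to Smith normal form yields diagonal entries (1,1,1,1,1,1,1).

∂_2: C_2 → C_1 sends each 2-simplex [p,q,r] to [q,r] − [p,r] + [p,q]. For instance
  ∂[v_1,v_4,v_5] = [v_4,v_5] − [v_1,v_5] + [v_1,v_4],
  ∂[v_0,v_4,v_5] = [v_4,v_5] − [v_0,v_5] + [v_0,v_4].
The resulting 12×4 matrix has rank 4, and its Smith normal form has invariant factors (1,1,1,1).

Computing H_k = (kernel of ∂_k) / (image of ∂_{k+1}):

  H_0: rank C_0 − rank ∂_1 = 8 − 7 = 1, and the invariant factors of ∂_1 are all 1, so H_0 ≅ Z.
  H_1: rank ker ∂_1 − rank ∂_2 = (12 − 7) − 4 = 1, and the invariant factors of ∂_2 are all 1, so H_1 ≅ Z.
  H_2: rank ker ∂_2 − rank ∂_3 = (4 − 4) − 0 = 0, and there is no ∂_3, so H_2 ≅ 0.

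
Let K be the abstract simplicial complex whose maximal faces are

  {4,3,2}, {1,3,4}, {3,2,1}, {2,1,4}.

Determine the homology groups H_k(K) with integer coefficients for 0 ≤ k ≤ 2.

We work with the vertex ordering 1 < 2 < 3 < 4. The simplices of K, each written with vertices in increasing order, are:

  0-simplices (4): [1], [2], [3], [4]
  1-simplices (6): [1,2], [1,3], [1,4], [2,3], [2,4], [3,4]
  2-simplices (4): [1,2,3], [1,2,4], [1,3,4], [2,3,4]

Hence C_0 ≅ Z^4, C_1 ≅ Z^6, C_2 ≅ Z^4.

∂_1: C_1 → C_0 is given by ∂[p,q] = [q] − [p].
As a 4×6 matrix over Z this has rank 3, with invariant factors (1,1,1).

Boundary ∂_2: C_2 → C_1 maps a triangle to the signed sum of its edges. For instance
  ∂[1,2,3] = [2,3] − [1,3] + [1,2],
  ∂[2,3,4] = [3,4] − [2,4] + [2,3].
The 6×4 boundary matrix has rank 3 and Smith normal form diag(1,1,1).

Reading off H_k = ker ∂_k / im ∂_{k+1}:

  H_0: rank C_0 − rank ∂_1 = 4 − 3 = 1, and the invariant factors of ∂_1 are all 1, so H_0 = Z.
  H_1: rank ker ∂_1 − rank ∂_2 = (6 − 3) − 3 = 0, and the invariant factors of ∂_2 are all 1, so H_1 = 0.
  H_2: rank ker ∂_2 − rank ∂_3 = (4 − 3) − 0 = 1, and there is no ∂_3, so H_2 = Z.

(K is a triangulation of the 2-sphere S^2.)

H_0 = Z,  H_1 = 0,  H_2 = Z.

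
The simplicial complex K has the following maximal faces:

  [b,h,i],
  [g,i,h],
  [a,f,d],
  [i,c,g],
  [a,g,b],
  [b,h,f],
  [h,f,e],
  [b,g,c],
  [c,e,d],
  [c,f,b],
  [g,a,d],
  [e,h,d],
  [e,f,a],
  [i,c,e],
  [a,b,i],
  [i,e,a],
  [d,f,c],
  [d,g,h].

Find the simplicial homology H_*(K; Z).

H_0 = Z,  H_1 = Z × Z/2,  H_2 = 0.

Take the total order a < b < c < d < e < f < g < h < i on the vertex set. Then K (dimension 2) consists of the simplices:

  0-simplices (9): a, b, c, d, e, f, g, h, i
  1-simplices (27): ab, ad, ae, af, ag, ai, bc, bf, bg, bh, bi, cd, ce, cf, cg, ci, de, df, dg, dh, ef, eh, ei, fh, gh, gi, hi
  2-simplices (18): abg, abi, adf, adg, aef, aei, bcf, bcg, bfh, bhi, cde, cdf, cei, cgi, deh, dgh, efh, ghi

Hence C_0 ≅ Z^9, C_1 ≅ Z^27, C_2 ≅ Z^18.

∂_1: C_1 → C_0 sends each edge [p,q] (with p < q) to q − p. For instance
  ∂dg = g − d.
The resulting 9×27 matrix has rank 8, and its Smith normal form has invariant factors (1,1,1,1,1,1,1,1).

∂_2: C_2 → C_1 maps a triangle to the signed sum of its edges. For instance
  ∂cdf = df − cf + cd,
  ∂ghi = hi − gi + gh.
As a 27×18 matrix over Z this has rank 18, with invariant factors (1,1,1,1,1,1,1,1,1,1,1,1,1,1,1,1,1,2).

Now H_k = ker ∂_k / im ∂_{k+1}, so:

  H_0: rank C_0 − rank ∂_1 = 9 − 8 = 1, and the invariant factors of ∂_1 are all 1, so H_0 = Z.
  H_1: rank ker ∂_1 − rank ∂_2 = (27 − 8) − 18 = 1, and ∂_2 has invariant factor 2 > 1, so H_1 = Z × Z/2.
  H_2: rank ker ∂_2 − rank ∂_3 = (18 − 18) − 0 = 0, and there is no ∂_3, so H_2 = 0.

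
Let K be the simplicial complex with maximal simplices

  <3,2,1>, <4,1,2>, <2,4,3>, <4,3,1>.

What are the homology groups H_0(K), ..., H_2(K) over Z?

Order the vertices as 1 < 2 < 3 < 4. Listing each simplex with vertices in this order, K has dimension 2 with simplices:

  0-simplices (4): [1], [2], [3], [4]
  1-simplices (6): [1,2], [1,3], [1,4], [2,3], [2,4], [3,4]
  2-simplices (4): [1,2,3], [1,2,4], [1,3,4], [2,3,4]

so the chain groups are C_0 ≅ Z^4, C_1 ≅ Z^6, C_2 ≅ Z^4.

Boundary ∂_1: C_1 → C_0 sends each edge [p,q] (with p < q) to q − p.
This gives a 4×6 integer matrix of rank 3; reducing to Smith normal form yields diagonal entries (1,1,1).

∂_2: C_2 → C_1 sends each 2-simplex [p,q,r] to [q,r] − [p,r] + [p,q]. For instance
  ∂[1,2,4] = [2,4] − [1,4] + [1,2],
  ∂[2,3,4] = [3,4] − [2,4] + [2,3].
The resulting 6×4 matrix has rank 3, and its Smith normal form has invariant factors (1,1,1).

Computing H_k = (kernel of ∂_k) / (image of ∂_{k+1}):

  H_0: rank C_0 − rank ∂_1 = 4 − 3 = 1, and the invariant factors of ∂_1 are all 1, so H_0 = Z.
  H_1: rank ker ∂_1 − rank ∂_2 = (6 − 3) − 3 = 0, and the invariant factors of ∂_2 are all 1, so H_1 = 0.
  H_2: rank ker ∂_2 − rank ∂_3 = (4 − 3) − 0 = 1, and there is no ∂_3, so H_2 = Z.

H_0 ≅ Z,  H_1 = 0,  H_2 ≅ Z.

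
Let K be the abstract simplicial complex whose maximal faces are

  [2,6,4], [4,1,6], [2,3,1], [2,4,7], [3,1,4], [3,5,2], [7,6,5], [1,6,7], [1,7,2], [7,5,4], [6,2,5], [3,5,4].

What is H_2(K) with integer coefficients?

We work with the vertex ordering 1 < 2 < 3 < 4 < 5 < 6 < 7. The simplices of K, each written with vertices in increasing order, are:

  0-simplices (7): [1], [2], [3], [4], [5], [6], [7]
  1-simplices (18): [1,2], [1,3], [1,4], [1,6], [1,7], [2,3], [2,4], [2,5], [2,6], [2,7], [3,4], [3,5], [4,5], [4,6], [4,7], [5,6], [5,7], [6,7]
  2-simplices (12): [1,2,3], [1,2,7], [1,3,4], [1,4,6], [1,6,7], [2,3,5], [2,4,6], [2,4,7], [2,5,6], [3,4,5], [4,5,7], [5,6,7]

so the chain groups are C_0 ≅ Z^7, C_1 ≅ Z^18, C_2 ≅ Z^12.

The boundary map ∂_1: C_1 → C_0 is given by ∂[p,q] = [q] − [p]. For instance
  ∂[1,6] = [6] − [1].
The 7×18 boundary matrix has rank 6 and Smith normal form diag(1,1,1,1,1,1).

∂_2: C_2 → C_1 maps a triangle to the signed sum of its edges. For instance
  ∂[4,5,7] = [5,7] − [4,7] + [4,5],
  ∂[5,6,7] = [6,7] − [5,7] + [5,6].
As a 18×12 matrix over Z this has rank 12, with invariant factors (1,1,1,1,1,1,1,1,1,1,1,2).

Now H_k = ker ∂_k / im ∂_{k+1}, so:

  H_2: rank ker ∂_2 − rank ∂_3 = (12 − 12) − 0 = 0, and there is no ∂_3, so H_2 = 0.

(K is a triangulation of the real projective plane RP^2.)

H_2 ≅ 0.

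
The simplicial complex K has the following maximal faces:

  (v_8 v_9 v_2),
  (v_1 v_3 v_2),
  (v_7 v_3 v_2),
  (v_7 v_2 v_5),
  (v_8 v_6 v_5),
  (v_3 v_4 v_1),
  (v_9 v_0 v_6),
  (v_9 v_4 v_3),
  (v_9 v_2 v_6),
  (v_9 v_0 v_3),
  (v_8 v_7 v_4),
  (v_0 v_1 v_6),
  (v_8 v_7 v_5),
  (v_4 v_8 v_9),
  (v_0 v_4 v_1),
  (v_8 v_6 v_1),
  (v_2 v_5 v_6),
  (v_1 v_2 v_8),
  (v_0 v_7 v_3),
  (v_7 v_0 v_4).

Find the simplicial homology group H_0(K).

Take the total order v_0 < v_1 < v_2 < v_3 < v_4 < v_5 < v_6 < v_7 < v_8 < v_9 on the vertex set. Then K (dimension 2) consists of the simplices:

  0-simplices (10): [v_0], [v_1], [v_2], [v_3], [v_4], [v_5], [v_6], [v_7], [v_8], [v_9]
  1-simplices (30): (30 of them)
  2-simplices (20): (20 of them)

giving chain groups C_0 ≅ Z^10, C_1 ≅ Z^30, C_2 ≅ Z^20.

∂_1: C_1 → C_0 maps an edge to its endpoints' difference, ∂[p,q] = q − p.
The 10×30 boundary matrix has rank 9 and Smith normal form diag(1,1,1,1,1,1,1,1,1).

∂_2: C_2 → C_1 acts by ∂[p,q,r] = [q,r] − [p,r] + [p,q]. For instance
  ∂[v_2,v_6,v_9] = [v_6,v_9] − [v_2,v_9] + [v_2,v_6],
  ∂[v_2,v_5,v_6] = [v_5,v_6] − [v_2,v_6] + [v_2,v_5].
The 30×20 boundary matrix has rank 20 and Smith normal form diag(1,1,1,1,1,1,1,1,1,1,1,1,1,1,1,1,1,1,1,2).

From H_k ≅ ker(∂_k) / im(∂_{k+1}) we obtain:

  H_0: rank C_0 − rank ∂_1 = 10 − 9 = 1, and the invariant factors of ∂_1 are all 1, so H_0 = Z.

H_0 ≅ Z.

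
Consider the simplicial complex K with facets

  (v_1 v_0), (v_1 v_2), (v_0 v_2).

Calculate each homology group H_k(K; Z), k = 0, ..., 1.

H_0 ≅ Z,  H_1 ≅ Z.

Fix the vertex order v_0 < v_1 < v_2 and write every simplex with vertices in increasing order. Then dim K = 1 and the simplices of K are:

  0-simplices (3): [v_0], [v_1], [v_2]
  1-simplices (3): [v_0,v_1], [v_0,v_2], [v_1,v_2]

so the chain groups are C_0 ≅ Z^3, C_1 ≅ Z^3.

Boundary ∂_1: C_1 → C_0 maps an edge to its endpoints' difference, ∂[p,q] = q − p. For instance
  ∂[v_0,v_2] = [v_2] − [v_0].
This gives a 3×3 integer matrix of rank 2; reducing to Smith normal form yields diagonal entries (1,1).

From H_k ≅ ker(∂_k) / im(∂_{k+1}) we obtain:

  H_0: rank C_0 − rank ∂_1 = 3 − 2 = 1, and the invariant factors of ∂_1 are all 1, so H_0 ≅ Z.
  H_1: rank ker ∂_1 − rank ∂_2 = (3 − 2) − 0 = 1, and there is no ∂_2, so H_1 ≅ Z.

(K is a triangulation of the circle S^1.)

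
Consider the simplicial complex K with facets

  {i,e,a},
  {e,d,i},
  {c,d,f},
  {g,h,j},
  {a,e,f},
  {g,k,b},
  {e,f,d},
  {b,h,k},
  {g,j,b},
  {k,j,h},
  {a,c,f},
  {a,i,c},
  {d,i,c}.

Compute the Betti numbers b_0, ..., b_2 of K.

b_0 = 2, b_1 = 1, b_2 = 1.

Fix the vertex order a < b < c < d < e < f < g < h < i < j < k and write every simplex with vertices in increasing order. Then dim K = 2 and the simplices of K are:

  0-simplices (11): a, b, c, d, e, f, g, h, i, j, k
  1-simplices (22): ac, ae, af, ai, bg, bh, bj, bk, cd, cf, ci, de, df, di, ef, ei, gh, gj, gk, hj, hk, jk
  2-simplices (13): acf, aci, aef, aei, bgj, bgk, bhk, cdf, cdi, def, dei, ghj, hjk

so the chain groups are C_0 ≅ Z^11, C_1 ≅ Z^22, C_2 ≅ Z^13.

∂_1: C_1 → C_0 maps an edge to its endpoints' difference, ∂[p,q] = q − p. For instance
  ∂hk = k − h.
As a 11×22 matrix over Z this has rank 9, with invariant factors (1,1,1,1,1,1,1,1,1).

Boundary ∂_2: C_2 → C_1 maps a triangle to the signed sum of its edges. For instance
  ∂aei = ei − ai + ae,
  ∂cdf = df − cf + cd.
This gives a 22×13 integer matrix of rank 12; reducing to Smith normal form yields diagonal entries (1,1,1,1,1,1,1,1,1,1,1,1).

Computing H_k = (kernel of ∂_k) / (image of ∂_{k+1}):

  H_0: rank C_0 − rank ∂_1 = 11 − 9 = 2, and the invariant factors of ∂_1 are all 1, so H_0 = Z^2.
  H_1: rank ker ∂_1 − rank ∂_2 = (22 − 9) − 12 = 1, and the invariant factors of ∂_2 are all 1, so H_1 = Z.
  H_2: rank ker ∂_2 − rank ∂_3 = (13 − 12) − 0 = 1, and there is no ∂_3, so H_2 = Z.

(K is a triangulation of the disjoint union of the Möbius band and the 2-sphere S^2.)

Hence the Betti numbers are b_0 = 2, b_1 = 1, b_2 = 1.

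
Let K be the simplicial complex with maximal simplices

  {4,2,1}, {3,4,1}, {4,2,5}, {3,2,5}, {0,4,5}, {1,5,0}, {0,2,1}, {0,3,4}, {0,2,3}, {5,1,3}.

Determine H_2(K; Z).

H_2 ≅ 0.

Order the vertices as 0 < 1 < 2 < 3 < 4 < 5. Listing each simplex with vertices in this order, K has dimension 2 with simplices:

  0-simplices (6): [0], [1], [2], [3], [4], [5]
  1-simplices (15): [0,1], [0,2], [0,3], [0,4], [0,5], [1,2], [1,3], [1,4], [1,5], [2,3], [2,4], [2,5], [3,4], [3,5], [4,5]
  2-simplices (10): [0,1,2], [0,1,5], [0,2,3], [0,3,4], [0,4,5], [1,2,4], [1,3,4], [1,3,5], [2,3,5], [2,4,5]

giving chain groups C_0 ≅ Z^6, C_1 ≅ Z^15, C_2 ≅ Z^10.

Boundary ∂_1: C_1 → C_0 sends each edge [p,q] (with p < q) to q − p.
The 6×15 boundary matrix has rank 5 and Smith normal form diag(1,1,1,1,1).

Boundary ∂_2: C_2 → C_1 sends each 2-simplex [p,q,r] to [q,r] − [p,r] + [p,q]. For instance
  ∂[0,2,3] = [2,3] − [0,3] + [0,2],
  ∂[2,3,5] = [3,5] − [2,5] + [2,3].
The 15×10 boundary matrix has rank 10 and Smith normal form diag(1,1,1,1,1,1,1,1,1,2).

Now H_k = ker ∂_k / im ∂_{k+1}, so:

  H_2: rank ker ∂_2 − rank ∂_3 = (10 − 10) − 0 = 0, and there is no ∂_3, so H_2 ≅ 0.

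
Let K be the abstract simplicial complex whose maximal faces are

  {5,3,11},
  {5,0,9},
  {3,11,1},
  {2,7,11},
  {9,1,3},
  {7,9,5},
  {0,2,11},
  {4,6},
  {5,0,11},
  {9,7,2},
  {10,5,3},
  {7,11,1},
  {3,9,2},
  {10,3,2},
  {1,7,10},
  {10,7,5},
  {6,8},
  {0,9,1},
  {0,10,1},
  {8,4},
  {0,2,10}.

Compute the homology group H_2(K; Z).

K has 12 vertices, 30 edges, 18 triangles.
rank ∂_2 = 17, rank ∂_3 = 0 ⇒ b_2 = 18 − 17 − 0 = 1. So H_2 = Z.

H_2 = Z.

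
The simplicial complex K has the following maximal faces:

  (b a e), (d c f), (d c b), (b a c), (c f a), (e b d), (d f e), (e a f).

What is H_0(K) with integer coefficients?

Take the total order a < b < c < d < e < f on the vertex set. Then K (dimension 2) consists of the simplices:

  0-simplices (6): a, b, c, d, e, f
  1-simplices (12): ab, ac, ae, af, bc, bd, be, cd, cf, de, df, ef
  2-simplices (8): abc, abe, acf, aef, bcd, bde, cdf, def

so the chain groups are C_0 ≅ Z^6, C_1 ≅ Z^12, C_2 ≅ Z^8.

∂_1: C_1 → C_0 is given by ∂[p,q] = [q] − [p].
The 6×12 boundary matrix has rank 5 and Smith normal form diag(1,1,1,1,1).

∂_2: C_2 → C_1 acts by ∂[p,q,r] = [q,r] − [p,r] + [p,q]. For instance
  ∂bcd = cd − bd + bc,
  ∂acf = cf − af + ac.
The 12×8 boundary matrix has rank 7 and Smith normal form diag(1,1,1,1,1,1,1).

From H_k ≅ ker(∂_k) / im(∂_{k+1}) we obtain:

  H_0: rank C_0 − rank ∂_1 = 6 − 5 = 1, and the invariant factors of ∂_1 are all 1, so H_0 = Z.

H_0 ≅ Z.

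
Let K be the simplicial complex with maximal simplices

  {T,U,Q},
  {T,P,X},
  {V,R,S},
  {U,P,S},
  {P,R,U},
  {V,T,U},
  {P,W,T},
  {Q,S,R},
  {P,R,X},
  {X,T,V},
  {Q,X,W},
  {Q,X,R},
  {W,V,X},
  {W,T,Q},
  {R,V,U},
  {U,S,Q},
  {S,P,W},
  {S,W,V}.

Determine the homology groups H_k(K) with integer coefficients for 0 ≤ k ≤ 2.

Take the total order P < Q < R < S < T < U < V < W < X on the vertex set. Then K (dimension 2) consists of the simplices:

  0-simplices (9): P, Q, R, S, T, U, V, W, X
  1-simplices (27): PR, PS, PT, PU, PW, PX, QR, QS, QT, QU, QW, QX, RS, RU, RV, RX, SU, SV, SW, TU, TV, TW, TX, UV, VW, VX, WX
  2-simplices (18): PRU, PRX, PSU, PSW, PTW, PTX, QRS, QRX, QSU, QTU, QTW, QWX, RSV, RUV, SVW, TUV, TVX, VWX

so the chain groups are C_0 ≅ Z^9, C_1 ≅ Z^27, C_2 ≅ Z^18.

The boundary map ∂_1: C_1 → C_0 maps an edge to its endpoints' difference, ∂[p,q] = q − p. For instance
  ∂RX = X − R.
This gives a 9×27 integer matrix of rank 8; reducing to Smith normal form yields diagonal entries (1,1,1,1,1,1,1,1).

Boundary ∂_2: C_2 → C_1 maps a triangle to the signed sum of its edges. For instance
  ∂PRX = RX − PX + PR,
  ∂QTU = TU − QU + QT.
The resulting 27×18 matrix has rank 18, and its Smith normal form has invariant factors (1,1,1,1,1,1,1,1,1,1,1,1,1,1,1,1,1,2).

Reading off H_k = ker ∂_k / im ∂_{k+1}:

  H_0: rank C_0 − rank ∂_1 = 9 − 8 = 1, and the invariant factors of ∂_1 are all 1, so H_0 ≅ Z.
  H_1: rank ker ∂_1 − rank ∂_2 = (27 − 8) − 18 = 1, and ∂_2 has invariant factor 2 > 1, so H_1 ≅ Z ⊕ Z_2.
  H_2: rank ker ∂_2 − rank ∂_3 = (18 − 18) − 0 = 0, and there is no ∂_3, so H_2 ≅ 0.

(K is a triangulation of the Klein bottle.)

H_0 ≅ Z,  H_1 ≅ Z ⊕ Z_2,  H_2 = 0.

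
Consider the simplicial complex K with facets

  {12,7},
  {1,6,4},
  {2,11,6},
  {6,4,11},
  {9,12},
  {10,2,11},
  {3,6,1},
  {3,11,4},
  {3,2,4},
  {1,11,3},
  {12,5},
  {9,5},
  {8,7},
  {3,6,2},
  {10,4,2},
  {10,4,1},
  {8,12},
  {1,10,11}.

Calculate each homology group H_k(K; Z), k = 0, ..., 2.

Take the total order 1 < 2 < 3 < 4 < 5 < 6 < 7 < 8 < 9 < 10 < 11 < 12 on the vertex set. Then K (dimension 2) consists of the simplices:

  0-simplices (12): [1], [2], [3], [4], [5], [6], [7], [8], [9], [10], [11], [12]
  1-simplices (24): (24 of them)
  2-simplices (12): [1,3,6], [1,3,11], [1,4,6], [1,4,10], [1,10,11], [2,3,4], [2,3,6], [2,4,10], [2,6,11], [2,10,11], [3,4,11], [4,6,11]

so the chain groups are C_0 ≅ Z^12, C_1 ≅ Z^24, C_2 ≅ Z^12.

∂_1: C_1 → C_0 sends each edge [p,q] (with p < q) to q − p.
As a 12×24 matrix over Z this has rank 10, with invariant factors (1,1,1,1,1,1,1,1,1,1).

The boundary map ∂_2: C_2 → C_1 acts by ∂[p,q,r] = [q,r] − [p,r] + [p,q]. For instance
  ∂[2,6,11] = [6,11] − [2,11] + [2,6],
  ∂[2,3,4] = [3,4] − [2,4] + [2,3].
This gives a 24×12 integer matrix of rank 12; reducing to Smith normal form yields diagonal entries (1,1,1,1,1,1,1,1,1,1,1,2).

Computing H_k = (kernel of ∂_k) / (image of ∂_{k+1}):

  H_0: rank C_0 − rank ∂_1 = 12 − 10 = 2, and the invariant factors of ∂_1 are all 1, so H_0 = Z^2.
  H_1: rank ker ∂_1 − rank ∂_2 = (24 − 10) − 12 = 2, and ∂_2 has invariant factor 2 > 1, so H_1 = Z^2 ⊕ Z_2.
  H_2: rank ker ∂_2 − rank ∂_3 = (12 − 12) − 0 = 0, and there is no ∂_3, so H_2 = 0.

H_0 ≅ Z^2,  H_1 ≅ Z^2 ⊕ Z_2,  H_2 = 0.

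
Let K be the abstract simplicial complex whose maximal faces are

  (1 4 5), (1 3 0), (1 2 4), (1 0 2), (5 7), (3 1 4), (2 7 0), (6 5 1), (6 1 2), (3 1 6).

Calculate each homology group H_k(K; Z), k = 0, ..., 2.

Take the total order 0 < 1 < 2 < 3 < 4 < 5 < 6 < 7 on the vertex set. Then K (dimension 2) consists of the simplices:

  0-simplices (8): [0], [1], [2], [3], [4], [5], [6], [7]
  1-simplices (17): [0,1], [0,2], [0,3], [0,7], [1,2], [1,3], [1,4], [1,5], [1,6], [2,4], [2,6], [2,7], [3,4], [3,6], [4,5], [5,6], [5,7]
  2-simplices (9): [0,1,2], [0,1,3], [0,2,7], [1,2,4], [1,2,6], [1,3,4], [1,3,6], [1,4,5], [1,5,6]

Hence C_0 ≅ Z^8, C_1 ≅ Z^17, C_2 ≅ Z^9.

The boundary map ∂_1: C_1 → C_0 sends each edge [p,q] (with p < q) to q − p. For instance
  ∂[4,5] = [5] − [4].
This gives a 8×17 integer matrix of rank 7; reducing to Smith normal form yields diagonal entries (1,1,1,1,1,1,1).

Boundary ∂_2: C_2 → C_1 sends each 2-simplex [p,q,r] to [q,r] − [p,r] + [p,q]. For instance
  ∂[0,1,2] = [1,2] − [0,2] + [0,1],
  ∂[1,3,4] = [3,4] − [1,4] + [1,3].
As a 17×9 matrix over Z this has rank 9, with invariant factors (1,1,1,1,1,1,1,1,1).

Now H_k = ker ∂_k / im ∂_{k+1}, so:

  H_0: rank C_0 − rank ∂_1 = 8 − 7 = 1, and the invariant factors of ∂_1 are all 1, so H_0 ≅ Z.
  H_1: rank ker ∂_1 − rank ∂_2 = (17 − 7) − 9 = 1, and the invariant factors of ∂_2 are all 1, so H_1 ≅ Z.
  H_2: rank ker ∂_2 − rank ∂_3 = (9 − 9) − 0 = 0, and there is no ∂_3, so H_2 ≅ 0.

H_0 ≅ Z,  H_1 ≅ Z,  H_2 = 0.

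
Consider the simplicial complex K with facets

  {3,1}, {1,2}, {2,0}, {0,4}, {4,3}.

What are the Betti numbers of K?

b_0 = 1, b_1 = 1.

Fix the vertex order 0 < 1 < 2 < 3 < 4 and write every simplex with vertices in increasing order. Then dim K = 1 and the simplices of K are:

  0-simplices (5): [0], [1], [2], [3], [4]
  1-simplices (5): [0,2], [0,4], [1,2], [1,3], [3,4]

so the chain groups are C_0 ≅ Z^5, C_1 ≅ Z^5.

∂_1: C_1 → C_0 is given by ∂[p,q] = [q] − [p].
The resulting 5×5 matrix has rank 4, and its Smith normal form has invariant factors (1,1,1,1).

From H_k ≅ ker(∂_k) / im(∂_{k+1}) we obtain:

  H_0: rank C_0 − rank ∂_1 = 5 − 4 = 1, and the invariant factors of ∂_1 are all 1, so H_0 ≅ Z.
  H_1: rank ker ∂_1 − rank ∂_2 = (5 − 4) − 0 = 1, and there is no ∂_2, so H_1 ≅ Z.

Hence the Betti numbers are b_0 = 1, b_1 = 1.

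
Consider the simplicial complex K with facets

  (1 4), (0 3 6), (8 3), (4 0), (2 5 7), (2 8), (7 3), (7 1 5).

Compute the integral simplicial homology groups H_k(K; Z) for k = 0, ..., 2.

We work with the vertex ordering 0 < 1 < 2 < 3 < 4 < 5 < 6 < 7 < 8. The simplices of K, each written with vertices in increasing order, are:

  0-simplices (9): [0], [1], [2], [3], [4], [5], [6], [7], [8]
  1-simplices (13): [0,3], [0,4], [0,6], [1,4], [1,5], [1,7], [2,5], [2,7], [2,8], [3,6], [3,7], [3,8], [5,7]
  2-simplices (3): [0,3,6], [1,5,7], [2,5,7]

giving chain groups C_0 ≅ Z^9, C_1 ≅ Z^13, C_2 ≅ Z^3.

The boundary map ∂_1: C_1 → C_0 sends each edge [p,q] (with p < q) to q − p. For instance
  ∂[1,5] = [5] − [1].
As a 9×13 matrix over Z this has rank 8, with invariant factors (1,1,1,1,1,1,1,1).

∂_2: C_2 → C_1 acts by ∂[p,q,r] = [q,r] − [p,r] + [p,q]. For instance
  ∂[1,5,7] = [5,7] − [1,7] + [1,5],
  ∂[2,5,7] = [5,7] − [2,7] + [2,5].
This gives a 13×3 integer matrix of rank 3; reducing to Smith normal form yields diagonal entries (1,1,1).

Now H_k = ker ∂_k / im ∂_{k+1}, so:

  H_0: rank C_0 − rank ∂_1 = 9 − 8 = 1, and the invariant factors of ∂_1 are all 1, so H_0 ≅ Z.
  H_1: rank ker ∂_1 − rank ∂_2 = (13 − 8) − 3 = 2, and the invariant factors of ∂_2 are all 1, so H_1 ≅ Z^2.
  H_2: rank ker ∂_2 − rank ∂_3 = (3 − 3) − 0 = 0, and there is no ∂_3, so H_2 ≅ 0.

As a check, the Euler characteristic is 9 − 13 + 3 = -1, which agrees with 1 − 2 + 0 = -1.

H_0 ≅ Z,  H_1 ≅ Z^2,  H_2 = 0.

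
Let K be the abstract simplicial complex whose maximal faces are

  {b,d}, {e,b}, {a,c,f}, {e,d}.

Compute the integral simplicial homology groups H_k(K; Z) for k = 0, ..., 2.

H_0 ≅ Z^2,  H_1 ≅ Z,  H_2 = 0.

K has 6 vertices, 6 edges, 1 triangle.
rank ∂_0 = 0, rank ∂_1 = 4 ⇒ b_0 = 6 − 0 − 4 = 2; all invariant factors of ∂_1 are 1 so no torsion. So H_0 = Z^2.
rank ∂_1 = 4, rank ∂_2 = 1 ⇒ b_1 = 6 − 4 − 1 = 1; all invariant factors of ∂_2 are 1 so no torsion. So H_1 = Z.
rank ∂_2 = 1, rank ∂_3 = 0 ⇒ b_2 = 1 − 1 − 0 = 0. So H_2 = 0.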